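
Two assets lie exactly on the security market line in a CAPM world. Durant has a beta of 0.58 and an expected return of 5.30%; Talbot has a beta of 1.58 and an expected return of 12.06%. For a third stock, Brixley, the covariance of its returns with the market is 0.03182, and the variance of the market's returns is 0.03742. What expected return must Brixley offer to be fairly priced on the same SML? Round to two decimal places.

7.13%

MRP = (12.06% − 5.30%) / (1.58 − 0.58) = 6.7600%
R_f = 5.30% − 0.58 × 6.7600% = 1.3792%
β_Brixley = Cov / Var(R_m) = 0.03182 / 0.03742 = 0.8503
E(R_Brixley) = R_f + β × MRP = 1.3792% + 0.8503 × 6.7600% = 7.13%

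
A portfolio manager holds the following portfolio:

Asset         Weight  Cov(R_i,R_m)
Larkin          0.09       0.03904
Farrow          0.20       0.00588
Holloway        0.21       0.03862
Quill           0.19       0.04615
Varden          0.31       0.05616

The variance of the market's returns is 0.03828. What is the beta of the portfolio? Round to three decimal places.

β_Larkin = 0.03904 / 0.03828 = 1.0199
β_Farrow = 0.00588 / 0.03828 = 0.1536
β_Holloway = 0.03862 / 0.03828 = 1.0089
β_Quill = 0.04615 / 0.03828 = 1.2056
β_Varden = 0.05616 / 0.03828 = 1.4671
β_P = Σ w_i β_i = 0.09×1.0199 + 0.20×0.1536 + 0.21×1.0089 + 0.19×1.2056 + 0.31×1.4671 = 1.0182

1.018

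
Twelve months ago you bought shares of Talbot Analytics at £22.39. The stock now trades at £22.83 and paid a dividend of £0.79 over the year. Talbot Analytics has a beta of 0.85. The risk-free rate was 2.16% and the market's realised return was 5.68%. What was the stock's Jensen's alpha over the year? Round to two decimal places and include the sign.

+0.34%

Realised HPR = (P1 + D1 − P0) / P0 = (22.83 + 0.79 − 22.39) / 22.39 = 1.23 / 22.39 = 5.4935%
MRP = 5.68% − 2.16% = 3.52%
CAPM required = R_f + β·MRP = 2.16% + 0.85 × 3.52% = 5.1520%
α = realised − required = 5.4935% − 5.1520% = +0.34%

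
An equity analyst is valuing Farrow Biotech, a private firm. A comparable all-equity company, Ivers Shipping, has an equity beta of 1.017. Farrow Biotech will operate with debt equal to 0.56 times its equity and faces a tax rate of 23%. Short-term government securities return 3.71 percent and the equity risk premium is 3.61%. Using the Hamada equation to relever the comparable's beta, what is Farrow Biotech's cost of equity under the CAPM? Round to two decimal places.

β_L = β_U × [1 + (1 − t)(D/E)] = 1.017 × [1 + (1 − 0.23) × 0.56]
    = 1.017 × [1 + 0.77 × 0.56] = 1.017 × 1.4312 = 1.4555
E(R) = R_f + β_L × MRP = 3.71% + 1.4555 × 3.61% = 8.96%

8.96%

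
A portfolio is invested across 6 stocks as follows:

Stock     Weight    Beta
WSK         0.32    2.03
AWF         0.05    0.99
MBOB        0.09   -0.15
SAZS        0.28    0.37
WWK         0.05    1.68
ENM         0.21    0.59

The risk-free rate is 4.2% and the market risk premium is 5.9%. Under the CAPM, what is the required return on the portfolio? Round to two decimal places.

10.08%

β_P = Σ w_i β_i = 0.32×2.03 + 0.05×0.99 + 0.09×-0.15 + 0.28×0.37 + 0.05×1.68 + 0.21×0.59 = 0.9971
E(R_P) = R_f + β_P × MRP = 4.2% + 0.9971 × 5.9% = 10.08%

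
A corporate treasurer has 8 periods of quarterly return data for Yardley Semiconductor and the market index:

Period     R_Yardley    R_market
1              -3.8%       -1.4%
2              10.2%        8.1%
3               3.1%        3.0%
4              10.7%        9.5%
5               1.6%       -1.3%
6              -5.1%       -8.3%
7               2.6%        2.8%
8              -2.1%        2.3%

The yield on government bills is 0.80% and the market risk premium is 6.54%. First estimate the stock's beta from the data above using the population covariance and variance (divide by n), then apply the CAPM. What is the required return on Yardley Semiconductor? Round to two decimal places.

Mean R_i = (-3.8 + 10.2 + 3.1 + 10.7 + 1.6 − 5.1 + 2.6 − 2.1) / 8 = 2.1500%
Mean R_m = (-1.4 + 8.1 + 3.0 + 9.5 − 1.3 − 8.3 + 2.8 + 2.3) / 8 = 1.8375%
Σ(R_i − R̄_i)(R_m − R̄_m) = 209.9850  ⇒  Cov = 209.9850 / 8 = 26.2481
Σ(R_m − R̄_m)² = 223.5188  ⇒  Var(R_m) = 223.5188 / 8 = 27.9399
β = Cov / Var(R_m) = 26.2481 / 27.9399 = 0.9394
E(R) = R_f + β × MRP = 0.80% + 0.9394 × 6.54% = 6.94%

6.94%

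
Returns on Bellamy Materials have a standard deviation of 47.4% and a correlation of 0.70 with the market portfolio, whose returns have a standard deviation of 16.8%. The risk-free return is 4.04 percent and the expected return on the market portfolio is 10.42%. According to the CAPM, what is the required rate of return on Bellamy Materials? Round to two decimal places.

β = ρ × σ_i / σ_m = 0.70 × 47.4% / 16.8% = 1.9750
MRP = 10.42% − 4.04% = 6.38%
E(R) = 4.04% + 1.9750 × 6.38% = 16.64%

16.64%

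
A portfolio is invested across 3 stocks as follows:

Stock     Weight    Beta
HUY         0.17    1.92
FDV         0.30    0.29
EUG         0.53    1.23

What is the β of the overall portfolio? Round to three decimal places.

β_P = Σ w_i β_i = 0.17×1.92 + 0.30×0.29 + 0.53×1.23 = 1.0653

1.065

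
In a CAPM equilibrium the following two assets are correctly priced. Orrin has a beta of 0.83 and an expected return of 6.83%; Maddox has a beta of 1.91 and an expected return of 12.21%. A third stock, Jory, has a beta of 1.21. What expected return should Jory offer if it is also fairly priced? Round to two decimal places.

8.72%

MRP (SML slope) = (12.21% − 6.83%) / (1.91 − 0.83) = 5.38% / 1.08 = 4.9815%
R_f (intercept) = 6.83% − 0.83 × 4.9815% = 2.6954%
E(R_Jory) = R_f + β × MRP = 2.6954% + 1.21 × 4.9815% = 8.72%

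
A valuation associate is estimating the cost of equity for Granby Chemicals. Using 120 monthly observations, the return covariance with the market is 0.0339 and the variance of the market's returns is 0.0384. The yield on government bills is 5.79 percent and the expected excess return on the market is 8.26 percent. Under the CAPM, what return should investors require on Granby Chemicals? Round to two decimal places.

β = Cov(R_i, R_m) / Var(R_m) = 0.0339 / 0.0384 = 0.8828
E(R) = R_f + β × MRP = 5.79% + 0.8828 × 8.26% = 13.08%

13.08%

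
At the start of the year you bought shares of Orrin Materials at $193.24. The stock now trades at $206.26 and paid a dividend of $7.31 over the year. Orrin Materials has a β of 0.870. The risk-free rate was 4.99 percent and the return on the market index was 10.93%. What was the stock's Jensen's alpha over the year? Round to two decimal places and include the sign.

+0.36%

Realised HPR = (P1 + D1 − P0) / P0 = (206.26 + 7.31 − 193.24) / 193.24 = 20.33 / 193.24 = 10.5206%
MRP = 10.93% − 4.99% = 5.94%
CAPM required = R_f + β·MRP = 4.99% + 0.870 × 5.94% = 10.15780%
α = realised − required = 10.5206% − 10.15780% = +0.36%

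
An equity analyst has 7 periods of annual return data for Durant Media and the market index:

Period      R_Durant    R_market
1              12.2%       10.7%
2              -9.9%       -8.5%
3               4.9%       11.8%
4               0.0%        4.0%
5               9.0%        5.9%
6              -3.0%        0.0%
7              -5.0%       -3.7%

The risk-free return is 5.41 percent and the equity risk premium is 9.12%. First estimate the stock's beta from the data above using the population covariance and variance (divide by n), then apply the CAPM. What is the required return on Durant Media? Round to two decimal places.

14.21%

Mean R_i = (12.2 − 9.9 + 4.9 + 0.0 + 9.0 − 3.0 − 5.0) / 7 = 1.1714%
Mean R_m = (10.7 − 8.5 + 11.8 + 4.0 + 5.9 + 0.0 − 3.7) / 7 = 2.8857%
Σ(R_i − R̄_i)(R_m − R̄_m) = 320.4471  ⇒  Cov = 320.4471 / 7 = 45.7782
Σ(R_m − R̄_m)² = 332.1886  ⇒  Var(R_m) = 332.1886 / 7 = 47.4555
β = Cov / Var(R_m) = 45.7782 / 47.4555 = 0.9647
E(R) = R_f + β × MRP = 5.41% + 0.9647 × 9.12% = 14.21%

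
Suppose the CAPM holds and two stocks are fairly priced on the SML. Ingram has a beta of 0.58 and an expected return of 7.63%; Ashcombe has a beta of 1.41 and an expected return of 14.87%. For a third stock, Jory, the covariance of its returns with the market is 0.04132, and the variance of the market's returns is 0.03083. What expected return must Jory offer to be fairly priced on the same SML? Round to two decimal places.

MRP = (14.87% − 7.63%) / (1.41 − 0.58) = 8.7229%
R_f = 7.63% − 0.58 × 8.7229% = 2.5707%
β_Jory = Cov / Var(R_m) = 0.04132 / 0.03083 = 1.3403
E(R_Jory) = R_f + β × MRP = 2.5707% + 1.3403 × 8.7229% = 14.26%

14.26%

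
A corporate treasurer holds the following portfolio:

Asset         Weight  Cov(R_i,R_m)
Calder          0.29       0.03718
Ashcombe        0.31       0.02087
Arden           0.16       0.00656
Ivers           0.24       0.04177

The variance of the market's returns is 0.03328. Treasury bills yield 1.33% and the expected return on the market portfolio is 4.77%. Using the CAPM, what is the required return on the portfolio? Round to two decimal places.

4.26%

β_Calder = 0.03718 / 0.03328 = 1.1172
β_Ashcombe = 0.02087 / 0.03328 = 0.6271
β_Arden = 0.00656 / 0.03328 = 0.1971
β_Ivers = 0.04177 / 0.03328 = 1.2551
β_P = Σ w_i β_i = 0.29×1.1172 + 0.31×0.6271 + 0.16×0.1971 + 0.24×1.2551 = 0.8511
MRP = 4.77% − 1.33% = 3.44%
E(R_P) = R_f + β_P × MRP = 1.33% + 0.8511 × 3.44% = 4.26%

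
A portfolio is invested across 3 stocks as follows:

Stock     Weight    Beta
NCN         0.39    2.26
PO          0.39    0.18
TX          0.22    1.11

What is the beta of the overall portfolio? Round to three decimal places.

β_P = Σ w_i β_i = 0.39×2.26 + 0.39×0.18 + 0.22×1.11 = 1.1958

1.196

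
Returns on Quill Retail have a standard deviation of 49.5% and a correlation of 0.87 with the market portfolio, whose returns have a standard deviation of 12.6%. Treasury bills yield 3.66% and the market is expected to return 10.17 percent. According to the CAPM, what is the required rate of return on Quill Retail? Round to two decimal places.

β = ρ × σ_i / σ_m = 0.87 × 49.5% / 12.6% = 3.4179
MRP = 10.17% − 3.66% = 6.51%
E(R) = 3.66% + 3.4179 × 6.51% = 25.91%

25.91%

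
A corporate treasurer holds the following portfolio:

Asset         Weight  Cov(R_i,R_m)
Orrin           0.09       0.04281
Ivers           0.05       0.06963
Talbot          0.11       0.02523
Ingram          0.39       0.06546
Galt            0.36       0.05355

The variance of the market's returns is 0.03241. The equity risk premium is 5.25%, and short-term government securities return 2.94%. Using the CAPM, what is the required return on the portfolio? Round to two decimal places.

11.84%

β_Orrin = 0.04281 / 0.03241 = 1.3209
β_Ivers = 0.06963 / 0.03241 = 2.1484
β_Talbot = 0.02523 / 0.03241 = 0.7785
β_Ingram = 0.06546 / 0.03241 = 2.0197
β_Galt = 0.05355 / 0.03241 = 1.6523
β_P = Σ w_i β_i = 0.09×1.3209 + 0.05×2.1484 + 0.11×0.7785 + 0.39×2.0197 + 0.36×1.6523 = 1.6944
E(R_P) = R_f + β_P × MRP = 2.94% + 1.6944 × 5.25% = 11.84%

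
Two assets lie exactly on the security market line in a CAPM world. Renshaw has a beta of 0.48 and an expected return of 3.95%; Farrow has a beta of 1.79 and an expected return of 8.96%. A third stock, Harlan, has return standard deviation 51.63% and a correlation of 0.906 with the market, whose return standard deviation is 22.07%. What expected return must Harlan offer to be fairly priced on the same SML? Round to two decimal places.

10.22%

MRP = (8.96% − 3.95%) / (1.79 − 0.48) = 3.8244%
R_f = 3.95% − 0.48 × 3.8244% = 2.1143%
β_Harlan = ρ·σ_i/σ_m = 0.906 × 51.63 / 22.07 = 2.1195
E(R_Harlan) = R_f + β × MRP = 2.1143% + 2.1195 × 3.8244% = 10.22%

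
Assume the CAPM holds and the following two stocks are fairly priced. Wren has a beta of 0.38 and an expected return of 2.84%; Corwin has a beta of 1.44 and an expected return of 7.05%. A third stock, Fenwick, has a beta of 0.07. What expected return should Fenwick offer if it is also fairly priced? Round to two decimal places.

MRP (SML slope) = (7.05% − 2.84%) / (1.44 − 0.38) = 4.21% / 1.06 = 3.9717%
R_f (intercept) = 2.84% − 0.38 × 3.9717% = 1.3308%
E(R_Fenwick) = R_f + β × MRP = 1.3308% + 0.07 × 3.9717% = 1.61%

1.61%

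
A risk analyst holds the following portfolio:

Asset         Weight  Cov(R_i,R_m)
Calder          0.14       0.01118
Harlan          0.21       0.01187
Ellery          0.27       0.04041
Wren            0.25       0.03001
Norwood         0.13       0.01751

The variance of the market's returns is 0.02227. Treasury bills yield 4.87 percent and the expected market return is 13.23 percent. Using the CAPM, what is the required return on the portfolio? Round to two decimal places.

β_Calder = 0.01118 / 0.02227 = 0.5020
β_Harlan = 0.01187 / 0.02227 = 0.5330
β_Ellery = 0.04041 / 0.02227 = 1.8145
β_Wren = 0.03001 / 0.02227 = 1.3476
β_Norwood = 0.01751 / 0.02227 = 0.7863
β_P = Σ w_i β_i = 0.14×0.5020 + 0.21×0.5330 + 0.27×1.8145 + 0.25×1.3476 + 0.13×0.7863 = 1.1112
MRP = 13.23% − 4.87% = 8.36%
E(R_P) = R_f + β_P × MRP = 4.87% + 1.1112 × 8.36% = 14.16%

14.16%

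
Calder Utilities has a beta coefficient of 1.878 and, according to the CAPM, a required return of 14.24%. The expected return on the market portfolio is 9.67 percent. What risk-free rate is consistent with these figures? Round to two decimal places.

E(R) = R_f + β(E(R_m) − R_f) = R_f(1 − β) + β·E(R_m)
14.24% = R_f × (1 − 1.878) + 1.878 × 9.67%
14.24% = R_f × -0.878 + 18.16026%
R_f = (14.24% − 18.16026%) / -0.878 = 4.46%

4.46%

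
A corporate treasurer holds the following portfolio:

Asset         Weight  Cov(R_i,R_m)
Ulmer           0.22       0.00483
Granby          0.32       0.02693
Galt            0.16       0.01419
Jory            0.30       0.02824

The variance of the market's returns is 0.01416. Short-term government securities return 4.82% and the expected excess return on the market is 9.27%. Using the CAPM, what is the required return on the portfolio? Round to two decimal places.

β_Ulmer = 0.00483 / 0.01416 = 0.3411
β_Granby = 0.02693 / 0.01416 = 1.9018
β_Galt = 0.01419 / 0.01416 = 1.0021
β_Jory = 0.02824 / 0.01416 = 1.9944
β_P = Σ w_i β_i = 0.22×0.3411 + 0.32×1.9018 + 0.16×1.0021 + 0.30×1.9944 = 1.4423
E(R_P) = R_f + β_P × MRP = 4.82% + 1.4423 × 9.27% = 18.19%

18.19%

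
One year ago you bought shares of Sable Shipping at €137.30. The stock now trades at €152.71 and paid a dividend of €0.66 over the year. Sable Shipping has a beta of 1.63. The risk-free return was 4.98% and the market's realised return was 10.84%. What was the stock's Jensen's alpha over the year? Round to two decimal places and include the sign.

Realised HPR = (P1 + D1 − P0) / P0 = (152.71 + 0.66 − 137.30) / 137.30 = 16.07 / 137.30 = 11.7043%
MRP = 10.84% − 4.98% = 5.86%
CAPM required = R_f + β·MRP = 4.98% + 1.63 × 5.86% = 14.5318%
α = realised − required = 11.7043% − 14.5318% = -2.83%

-2.83%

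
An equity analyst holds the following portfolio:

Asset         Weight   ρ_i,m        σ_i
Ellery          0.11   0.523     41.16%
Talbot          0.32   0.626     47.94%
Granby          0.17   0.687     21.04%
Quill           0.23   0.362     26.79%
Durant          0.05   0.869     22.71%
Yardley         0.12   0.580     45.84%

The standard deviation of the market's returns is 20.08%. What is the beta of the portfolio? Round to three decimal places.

1.038

β_Ellery = 0.523 × 41.16% / 20.08% = 1.0720
β_Talbot = 0.626 × 47.94% / 20.08% = 1.4945
β_Granby = 0.687 × 21.04% / 20.08% = 0.7198
β_Quill = 0.362 × 26.79% / 20.08% = 0.4830
β_Durant = 0.869 × 22.71% / 20.08% = 0.9828
β_Yardley = 0.580 × 45.84% / 20.08% = 1.3241
β_P = Σ w_i β_i = 0.11×1.0720 + 0.32×1.4945 + 0.17×0.7198 + 0.23×0.4830 + 0.05×0.9828 + 0.12×1.3241 = 1.0376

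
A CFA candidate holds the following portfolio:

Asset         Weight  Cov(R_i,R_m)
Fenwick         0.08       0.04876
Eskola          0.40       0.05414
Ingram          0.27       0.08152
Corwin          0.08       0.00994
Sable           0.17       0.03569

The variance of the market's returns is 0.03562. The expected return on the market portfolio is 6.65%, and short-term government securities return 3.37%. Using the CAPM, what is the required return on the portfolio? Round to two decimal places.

β_Fenwick = 0.04876 / 0.03562 = 1.3689
β_Eskola = 0.05414 / 0.03562 = 1.5199
β_Ingram = 0.08152 / 0.03562 = 2.2886
β_Corwin = 0.00994 / 0.03562 = 0.2791
β_Sable = 0.03569 / 0.03562 = 1.0020
β_P = Σ w_i β_i = 0.08×1.3689 + 0.40×1.5199 + 0.27×2.2886 + 0.08×0.2791 + 0.17×1.0020 = 1.5281
MRP = 6.65% − 3.37% = 3.28%
E(R_P) = R_f + β_P × MRP = 3.37% + 1.5281 × 3.28% = 8.38%

8.38%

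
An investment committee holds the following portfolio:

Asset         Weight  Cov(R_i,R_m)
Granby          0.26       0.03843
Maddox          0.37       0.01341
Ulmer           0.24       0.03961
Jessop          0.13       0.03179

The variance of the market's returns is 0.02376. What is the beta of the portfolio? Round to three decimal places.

1.203

β_Granby = 0.03843 / 0.02376 = 1.6174
β_Maddox = 0.01341 / 0.02376 = 0.5644
β_Ulmer = 0.03961 / 0.02376 = 1.6671
β_Jessop = 0.03179 / 0.02376 = 1.3380
β_P = Σ w_i β_i = 0.26×1.6174 + 0.37×0.5644 + 0.24×1.6671 + 0.13×1.3380 = 1.2034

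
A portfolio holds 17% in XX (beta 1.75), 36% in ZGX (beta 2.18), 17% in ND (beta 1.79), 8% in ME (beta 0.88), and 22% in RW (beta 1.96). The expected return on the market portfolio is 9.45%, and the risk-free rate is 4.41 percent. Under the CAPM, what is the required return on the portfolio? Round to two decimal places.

13.93%

β_P = Σ w_i β_i = 0.17×1.75 + 0.36×2.18 + 0.17×1.79 + 0.08×0.88 + 0.22×1.96 = 1.8882
MRP = 9.45% − 4.41% = 5.04%
E(R_P) = R_f + β_P × MRP = 4.41% + 1.8882 × 5.04% = 13.93%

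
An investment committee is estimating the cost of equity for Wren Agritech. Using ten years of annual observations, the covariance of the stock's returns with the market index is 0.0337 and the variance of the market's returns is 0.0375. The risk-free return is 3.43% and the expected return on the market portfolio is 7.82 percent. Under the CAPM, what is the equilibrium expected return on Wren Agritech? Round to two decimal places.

β = Cov(R_i, R_m) / Var(R_m) = 0.0337 / 0.0375 = 0.8987
MRP = 7.82% − 3.43% = 4.39%
E(R) = R_f + β × MRP = 3.43% + 0.8987 × 4.39% = 7.38%

7.38%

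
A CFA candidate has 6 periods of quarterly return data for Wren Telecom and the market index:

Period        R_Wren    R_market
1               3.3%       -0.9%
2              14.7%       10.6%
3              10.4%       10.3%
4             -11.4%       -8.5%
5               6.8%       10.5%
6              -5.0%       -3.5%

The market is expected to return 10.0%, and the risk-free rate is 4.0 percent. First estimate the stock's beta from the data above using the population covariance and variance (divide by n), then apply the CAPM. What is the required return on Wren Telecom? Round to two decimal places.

Mean R_i = (3.3 + 14.7 + 10.4 − 11.4 + 6.8 − 5.0) / 6 = 3.1333%
Mean R_m = (-0.9 + 10.6 + 10.3 − 8.5 + 10.5 − 3.5) / 6 = 3.0833%
Σ(R_i − R̄_i)(R_m − R̄_m) = 387.8033  ⇒  Cov = 387.8033 / 6 = 64.6339
Σ(R_m − R̄_m)² = 356.9683  ⇒  Var(R_m) = 356.9683 / 6 = 59.4947
β = Cov / Var(R_m) = 64.6339 / 59.4947 = 1.0864
MRP = 10.0% − 4.0% = 6.00%
E(R) = R_f + β × MRP = 4.0% + 1.0864 × 6.0% = 10.52%

10.52%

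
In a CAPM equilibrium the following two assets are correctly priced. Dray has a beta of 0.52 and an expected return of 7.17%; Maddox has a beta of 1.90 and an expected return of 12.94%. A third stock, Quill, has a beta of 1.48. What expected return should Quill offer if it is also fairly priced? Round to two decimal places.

MRP (SML slope) = (12.94% − 7.17%) / (1.90 − 0.52) = 5.77% / 1.38 = 4.1812%
R_f (intercept) = 7.17% − 0.52 × 4.1812% = 4.9958%
E(R_Quill) = R_f + β × MRP = 4.9958% + 1.48 × 4.1812% = 11.18%

11.18%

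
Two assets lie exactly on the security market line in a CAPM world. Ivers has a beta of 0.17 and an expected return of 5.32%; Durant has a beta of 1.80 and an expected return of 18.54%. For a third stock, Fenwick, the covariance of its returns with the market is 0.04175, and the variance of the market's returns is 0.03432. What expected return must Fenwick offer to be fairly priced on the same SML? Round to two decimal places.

MRP = (18.54% − 5.32%) / (1.80 − 0.17) = 8.1104%
R_f = 5.32% − 0.17 × 8.1104% = 3.9412%
β_Fenwick = Cov / Var(R_m) = 0.04175 / 0.03432 = 1.2165
E(R_Fenwick) = R_f + β × MRP = 3.9412% + 1.2165 × 8.1104% = 13.81%

13.81%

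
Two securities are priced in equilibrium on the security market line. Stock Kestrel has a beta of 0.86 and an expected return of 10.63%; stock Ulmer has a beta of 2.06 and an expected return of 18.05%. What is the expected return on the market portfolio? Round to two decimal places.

11.50%

Both satisfy E(R) = R_f + β·MRP, so the slope of the SML is
MRP = (18.05% − 10.63%) / (2.06 − 0.86) = 7.42% / 1.20 = 6.1833%
R_f = E(R_Kestrel) − β_Kestrel·MRP = 10.63% − 0.86 × 6.1833% = 5.3124%
E(R_m) = R_f + MRP = 5.3124% + 6.1833% = 11.50%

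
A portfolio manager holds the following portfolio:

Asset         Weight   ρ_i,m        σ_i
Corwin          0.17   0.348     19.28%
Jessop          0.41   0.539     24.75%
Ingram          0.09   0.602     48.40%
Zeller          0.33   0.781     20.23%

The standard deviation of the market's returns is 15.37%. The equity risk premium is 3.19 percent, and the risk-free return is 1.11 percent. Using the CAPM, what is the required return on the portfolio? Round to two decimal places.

β_Corwin = 0.348 × 19.28% / 15.37% = 0.4365
β_Jessop = 0.539 × 24.75% / 15.37% = 0.8679
β_Ingram = 0.602 × 48.40% / 15.37% = 1.8957
β_Zeller = 0.781 × 20.23% / 15.37% = 1.0280
β_P = Σ w_i β_i = 0.17×0.4365 + 0.41×0.8679 + 0.09×1.8957 + 0.33×1.0280 = 0.9399
E(R_P) = R_f + β_P × MRP = 1.11% + 0.9399 × 3.19% = 4.11%

4.11%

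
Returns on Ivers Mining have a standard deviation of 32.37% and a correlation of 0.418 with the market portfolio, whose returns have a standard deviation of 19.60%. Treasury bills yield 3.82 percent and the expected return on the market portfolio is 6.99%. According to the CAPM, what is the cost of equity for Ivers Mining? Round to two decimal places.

β = ρ × σ_i / σ_m = 0.418 × 32.37% / 19.60% = 0.6903
MRP = 6.99% − 3.82% = 3.17%
E(R) = 3.82% + 0.6903 × 3.17% = 6.01%

6.01%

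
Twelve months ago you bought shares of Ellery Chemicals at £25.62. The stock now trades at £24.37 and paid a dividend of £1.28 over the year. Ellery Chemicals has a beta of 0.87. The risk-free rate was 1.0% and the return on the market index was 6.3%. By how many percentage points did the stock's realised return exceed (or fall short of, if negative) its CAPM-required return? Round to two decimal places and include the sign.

Realised HPR = (P1 + D1 − P0) / P0 = (24.37 + 1.28 − 25.62) / 25.62 = 0.03 / 25.62 = 0.1171%
MRP = 6.3% − 1.0% = 5.30%
CAPM required = R_f + β·MRP = 1.0% + 0.87 × 5.3% = 5.6110%
α = realised − required = 0.1171% − 5.6110% = -5.49%

-5.49%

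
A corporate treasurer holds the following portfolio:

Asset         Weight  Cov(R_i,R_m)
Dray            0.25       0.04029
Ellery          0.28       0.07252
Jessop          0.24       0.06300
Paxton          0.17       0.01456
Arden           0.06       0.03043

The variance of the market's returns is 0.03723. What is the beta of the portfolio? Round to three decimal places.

β_Dray = 0.04029 / 0.03723 = 1.0822
β_Ellery = 0.07252 / 0.03723 = 1.9479
β_Jessop = 0.06300 / 0.03723 = 1.6922
β_Paxton = 0.01456 / 0.03723 = 0.3911
β_Arden = 0.03043 / 0.03723 = 0.8174
β_P = Σ w_i β_i = 0.25×1.0822 + 0.28×1.9479 + 0.24×1.6922 + 0.17×0.3911 + 0.06×0.8174 = 1.3376

1.338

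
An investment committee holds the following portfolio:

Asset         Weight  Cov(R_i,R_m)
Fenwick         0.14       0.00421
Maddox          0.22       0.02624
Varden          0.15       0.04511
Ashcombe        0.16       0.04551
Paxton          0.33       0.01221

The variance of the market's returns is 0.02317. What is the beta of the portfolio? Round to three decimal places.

β_Fenwick = 0.00421 / 0.02317 = 0.1817
β_Maddox = 0.02624 / 0.02317 = 1.1325
β_Varden = 0.04511 / 0.02317 = 1.9469
β_Ashcombe = 0.04551 / 0.02317 = 1.9642
β_Paxton = 0.01221 / 0.02317 = 0.5270
β_P = Σ w_i β_i = 0.14×0.1817 + 0.22×1.1325 + 0.15×1.9469 + 0.16×1.9642 + 0.33×0.5270 = 1.0548

1.055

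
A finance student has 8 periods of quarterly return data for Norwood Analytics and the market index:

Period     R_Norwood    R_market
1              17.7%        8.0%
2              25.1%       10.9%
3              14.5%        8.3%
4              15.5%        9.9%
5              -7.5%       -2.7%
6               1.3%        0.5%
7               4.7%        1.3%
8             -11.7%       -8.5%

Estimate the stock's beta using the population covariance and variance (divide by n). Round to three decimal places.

1.817

Mean R_i = (17.7 + 25.1 + 14.5 + 15.5 − 7.5 + 1.3 + 4.7 − 11.7) / 8 = 7.4500%
Mean R_m = (8.0 + 10.9 + 8.3 + 9.9 − 2.7 + 0.5 + 1.3 − 8.5) / 8 = 3.4625%
Σ(R_i − R̄_i)(R_m − R̄_m) = 609.0850  ⇒  Cov = 609.0850 / 8 = 76.1356
Σ(R_m − R̄_m)² = 335.2788  ⇒  Var(R_m) = 335.2788 / 8 = 41.9099
β = Cov / Var(R_m) = 76.1356 / 41.9099 = 1.8166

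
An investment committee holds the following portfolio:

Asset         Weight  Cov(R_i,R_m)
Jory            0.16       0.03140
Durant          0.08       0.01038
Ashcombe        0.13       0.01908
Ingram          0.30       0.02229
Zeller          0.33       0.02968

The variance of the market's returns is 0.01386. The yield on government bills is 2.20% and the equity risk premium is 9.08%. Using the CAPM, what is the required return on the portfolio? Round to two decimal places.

18.46%

β_Jory = 0.03140 / 0.01386 = 2.2655
β_Durant = 0.01038 / 0.01386 = 0.7489
β_Ashcombe = 0.01908 / 0.01386 = 1.3766
β_Ingram = 0.02229 / 0.01386 = 1.6082
β_Zeller = 0.02968 / 0.01386 = 2.1414
β_P = Σ w_i β_i = 0.16×2.2655 + 0.08×0.7489 + 0.13×1.3766 + 0.30×1.6082 + 0.33×2.1414 = 1.7905
E(R_P) = R_f + β_P × MRP = 2.20% + 1.7905 × 9.08% = 18.46%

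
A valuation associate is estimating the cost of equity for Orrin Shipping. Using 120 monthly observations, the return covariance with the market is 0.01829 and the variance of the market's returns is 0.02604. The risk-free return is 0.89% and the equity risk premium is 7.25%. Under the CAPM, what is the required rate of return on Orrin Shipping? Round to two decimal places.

β = Cov(R_i, R_m) / Var(R_m) = 0.01829 / 0.02604 = 0.7024
E(R) = R_f + β × MRP = 0.89% + 0.7024 × 7.25% = 5.98%

5.98%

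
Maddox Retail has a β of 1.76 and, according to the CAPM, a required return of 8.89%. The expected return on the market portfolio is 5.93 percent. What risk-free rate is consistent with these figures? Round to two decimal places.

E(R) = R_f + β(E(R_m) − R_f) = R_f(1 − β) + β·E(R_m)
8.89% = R_f × (1 − 1.76) + 1.76 × 5.93%
8.89% = R_f × -0.76 + 10.4368%
R_f = (8.89% − 10.4368%) / -0.76 = 2.04%

2.04%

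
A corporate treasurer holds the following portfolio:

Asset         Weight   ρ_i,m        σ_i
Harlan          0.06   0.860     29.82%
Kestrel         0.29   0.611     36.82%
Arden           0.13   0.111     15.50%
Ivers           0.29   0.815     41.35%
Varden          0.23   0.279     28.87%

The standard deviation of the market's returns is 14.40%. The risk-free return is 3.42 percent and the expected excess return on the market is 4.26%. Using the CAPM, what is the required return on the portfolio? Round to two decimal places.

9.31%

β_Harlan = 0.860 × 29.82% / 14.40% = 1.7809
β_Kestrel = 0.611 × 36.82% / 14.40% = 1.5623
β_Arden = 0.111 × 15.50% / 14.40% = 0.1195
β_Ivers = 0.815 × 41.35% / 14.40% = 2.3403
β_Varden = 0.279 × 28.87% / 14.40% = 0.5594
β_P = Σ w_i β_i = 0.06×1.7809 + 0.29×1.5623 + 0.13×0.1195 + 0.29×2.3403 + 0.23×0.5594 = 1.3828
E(R_P) = R_f + β_P × MRP = 3.42% + 1.3828 × 4.26% = 9.31%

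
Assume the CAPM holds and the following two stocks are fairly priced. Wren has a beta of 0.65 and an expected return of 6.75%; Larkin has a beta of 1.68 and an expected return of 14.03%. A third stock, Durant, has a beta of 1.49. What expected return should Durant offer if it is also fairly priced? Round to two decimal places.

MRP (SML slope) = (14.03% − 6.75%) / (1.68 − 0.65) = 7.28% / 1.03 = 7.0680%
R_f (intercept) = 6.75% − 0.65 × 7.0680% = 2.1558%
E(R_Durant) = R_f + β × MRP = 2.1558% + 1.49 × 7.0680% = 12.69%

12.69%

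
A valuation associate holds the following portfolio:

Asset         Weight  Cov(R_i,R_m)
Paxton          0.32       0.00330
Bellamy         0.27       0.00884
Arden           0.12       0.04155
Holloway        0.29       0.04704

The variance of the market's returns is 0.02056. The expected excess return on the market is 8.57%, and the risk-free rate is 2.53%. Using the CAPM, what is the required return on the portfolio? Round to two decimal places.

β_Paxton = 0.00330 / 0.02056 = 0.1605
β_Bellamy = 0.00884 / 0.02056 = 0.4300
β_Arden = 0.04155 / 0.02056 = 2.0209
β_Holloway = 0.04704 / 0.02056 = 2.2879
β_P = Σ w_i β_i = 0.32×0.1605 + 0.27×0.4300 + 0.12×2.0209 + 0.29×2.2879 = 1.0735
E(R_P) = R_f + β_P × MRP = 2.53% + 1.0735 × 8.57% = 11.73%

11.73%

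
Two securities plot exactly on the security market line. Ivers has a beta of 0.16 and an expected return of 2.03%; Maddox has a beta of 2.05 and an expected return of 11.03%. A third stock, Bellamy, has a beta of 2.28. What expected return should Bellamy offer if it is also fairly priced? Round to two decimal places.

MRP (SML slope) = (11.03% − 2.03%) / (2.05 − 0.16) = 9.00% / 1.89 = 4.7619%
R_f (intercept) = 2.03% − 0.16 × 4.7619% = 1.2681%
E(R_Bellamy) = R_f + β × MRP = 1.2681% + 2.28 × 4.7619% = 12.13%

12.13%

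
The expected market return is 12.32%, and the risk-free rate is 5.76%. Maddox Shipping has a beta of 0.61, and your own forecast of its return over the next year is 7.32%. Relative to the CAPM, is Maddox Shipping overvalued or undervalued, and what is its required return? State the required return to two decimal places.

Overvalued; required return 9.76%

MRP = 12.32% − 5.76% = 6.56%
Required return = R_f + β·MRP = 5.76% + 0.61 × 6.56% = 9.76%
Forecast 7.32% < required 9.76% → the stock plots below the SML → overvalued.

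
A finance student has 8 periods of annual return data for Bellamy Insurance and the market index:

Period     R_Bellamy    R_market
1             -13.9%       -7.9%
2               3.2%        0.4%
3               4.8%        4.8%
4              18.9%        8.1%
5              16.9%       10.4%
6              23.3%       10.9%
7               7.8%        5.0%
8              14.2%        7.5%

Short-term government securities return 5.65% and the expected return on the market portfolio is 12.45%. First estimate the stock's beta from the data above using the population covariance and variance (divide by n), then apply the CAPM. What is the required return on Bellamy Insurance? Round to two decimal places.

Mean R_i = (-13.9 + 3.2 + 4.8 + 18.9 + 16.9 + 23.3 + 7.8 + 14.2) / 8 = 9.4000%
Mean R_m = (-7.9 + 0.4 + 4.8 + 8.1 + 10.4 + 10.9 + 5.0 + 7.5) / 8 = 4.9000%
Σ(R_i − R̄_i)(R_m − R̄_m) = 493.9700  ⇒  Cov = 493.9700 / 8 = 61.7463
Σ(R_m − R̄_m)² = 267.3600  ⇒  Var(R_m) = 267.3600 / 8 = 33.4200
β = Cov / Var(R_m) = 61.7463 / 33.4200 = 1.8476
MRP = 12.45% − 5.65% = 6.80%
E(R) = R_f + β × MRP = 5.65% + 1.8476 × 6.80% = 18.21%

18.21%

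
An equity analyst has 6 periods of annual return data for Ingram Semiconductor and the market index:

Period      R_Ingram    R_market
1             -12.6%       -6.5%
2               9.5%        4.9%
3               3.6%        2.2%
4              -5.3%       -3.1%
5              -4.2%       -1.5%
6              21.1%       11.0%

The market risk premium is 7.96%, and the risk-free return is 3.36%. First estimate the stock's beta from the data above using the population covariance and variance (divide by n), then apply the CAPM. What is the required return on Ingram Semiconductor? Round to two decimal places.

18.69%

Mean R_i = (-12.6 + 9.5 + 3.6 − 5.3 − 4.2 + 21.1) / 6 = 2.0167%
Mean R_m = (-6.5 + 4.9 + 2.2 − 3.1 − 1.5 + 11.0) / 6 = 1.1667%
Σ(R_i − R̄_i)(R_m − R̄_m) = 377.0833  ⇒  Cov = 377.0833 / 6 = 62.8472
Σ(R_m − R̄_m)² = 195.7933  ⇒  Var(R_m) = 195.7933 / 6 = 32.6322
β = Cov / Var(R_m) = 62.8472 / 32.6322 = 1.9259
E(R) = R_f + β × MRP = 3.36% + 1.9259 × 7.96% = 18.69%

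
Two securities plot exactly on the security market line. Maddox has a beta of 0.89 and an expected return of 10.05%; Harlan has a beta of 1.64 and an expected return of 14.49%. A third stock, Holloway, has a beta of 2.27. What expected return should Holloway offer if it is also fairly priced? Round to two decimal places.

18.22%

MRP (SML slope) = (14.49% − 10.05%) / (1.64 − 0.89) = 4.44% / 0.75 = 5.9200%
R_f (intercept) = 10.05% − 0.89 × 5.9200% = 4.7812%
E(R_Holloway) = R_f + β × MRP = 4.7812% + 2.27 × 5.9200% = 18.22%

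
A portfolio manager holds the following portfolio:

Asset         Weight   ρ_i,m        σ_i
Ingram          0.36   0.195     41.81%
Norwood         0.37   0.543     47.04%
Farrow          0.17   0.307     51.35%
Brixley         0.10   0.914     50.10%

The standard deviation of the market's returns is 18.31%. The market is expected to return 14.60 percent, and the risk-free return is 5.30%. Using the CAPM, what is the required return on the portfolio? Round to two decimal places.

β_Ingram = 0.195 × 41.81% / 18.31% = 0.4453
β_Norwood = 0.543 × 47.04% / 18.31% = 1.3950
β_Farrow = 0.307 × 51.35% / 18.31% = 0.8610
β_Brixley = 0.914 × 50.10% / 18.31% = 2.5009
β_P = Σ w_i β_i = 0.36×0.4453 + 0.37×1.3950 + 0.17×0.8610 + 0.10×2.5009 = 1.0729
MRP = 14.60% − 5.30% = 9.30%
E(R_P) = R_f + β_P × MRP = 5.30% + 1.0729 × 9.30% = 15.28%

15.28%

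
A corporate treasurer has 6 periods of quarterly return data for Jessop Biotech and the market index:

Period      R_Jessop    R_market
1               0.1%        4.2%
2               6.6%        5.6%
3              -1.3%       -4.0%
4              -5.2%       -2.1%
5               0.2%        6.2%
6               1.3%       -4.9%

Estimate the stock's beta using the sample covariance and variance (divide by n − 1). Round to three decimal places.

0.368

Mean R_i = (0.1 + 6.6 − 1.3 − 5.2 + 0.2 + 1.3) / 6 = 0.2833%
Mean R_m = (4.2 + 5.6 − 4.0 − 2.1 + 6.2 − 4.9) / 6 = 0.8333%
Σ(R_i − R̄_i)(R_m − R̄_m) = 46.9533  ⇒  Cov = 46.9533 / 5 = 9.3907
Σ(R_m − R̄_m)² = 127.6933  ⇒  Var(R_m) = 127.6933 / 5 = 25.5387
β = Cov / Var(R_m) = 9.3907 / 25.5387 = 0.3677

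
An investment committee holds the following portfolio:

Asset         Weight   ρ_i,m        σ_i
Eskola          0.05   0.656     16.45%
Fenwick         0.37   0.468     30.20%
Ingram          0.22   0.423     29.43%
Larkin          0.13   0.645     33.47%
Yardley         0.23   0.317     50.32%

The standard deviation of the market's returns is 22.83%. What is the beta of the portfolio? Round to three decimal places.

β_Eskola = 0.656 × 16.45% / 22.83% = 0.4727
β_Fenwick = 0.468 × 30.20% / 22.83% = 0.6191
β_Ingram = 0.423 × 29.43% / 22.83% = 0.5453
β_Larkin = 0.645 × 33.47% / 22.83% = 0.9456
β_Yardley = 0.317 × 50.32% / 22.83% = 0.6987
β_P = Σ w_i β_i = 0.05×0.4727 + 0.37×0.6191 + 0.22×0.5453 + 0.13×0.9456 + 0.23×0.6987 = 0.6563

0.656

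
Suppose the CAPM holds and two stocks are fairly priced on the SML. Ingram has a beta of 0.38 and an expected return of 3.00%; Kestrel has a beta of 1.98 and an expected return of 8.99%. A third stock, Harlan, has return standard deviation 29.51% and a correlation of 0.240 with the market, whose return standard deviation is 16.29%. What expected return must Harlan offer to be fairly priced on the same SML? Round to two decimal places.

MRP = (8.99% − 3.00%) / (1.98 − 0.38) = 3.7438%
R_f = 3.00% − 0.38 × 3.7438% = 1.5774%
β_Harlan = ρ·σ_i/σ_m = 0.240 × 29.51 / 16.29 = 0.4348
E(R_Harlan) = R_f + β × MRP = 1.5774% + 0.4348 × 3.7438% = 3.21%

3.21%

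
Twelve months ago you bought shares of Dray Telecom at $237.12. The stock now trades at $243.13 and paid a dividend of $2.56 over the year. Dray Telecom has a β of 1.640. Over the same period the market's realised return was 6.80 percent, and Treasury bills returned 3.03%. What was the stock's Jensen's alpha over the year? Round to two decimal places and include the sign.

Realised HPR = (P1 + D1 − P0) / P0 = (243.13 + 2.56 − 237.12) / 237.12 = 8.57 / 237.12 = 3.6142%
MRP = 6.80% − 3.03% = 3.77%
CAPM required = R_f + β·MRP = 3.03% + 1.640 × 3.77% = 9.21280%
α = realised − required = 3.6142% − 9.21280% = -5.60%

-5.60%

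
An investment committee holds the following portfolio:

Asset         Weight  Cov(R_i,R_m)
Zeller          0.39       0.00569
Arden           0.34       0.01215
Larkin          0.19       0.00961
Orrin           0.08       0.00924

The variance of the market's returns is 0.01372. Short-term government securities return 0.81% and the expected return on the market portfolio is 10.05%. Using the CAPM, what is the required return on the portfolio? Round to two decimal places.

6.81%

β_Zeller = 0.00569 / 0.01372 = 0.4147
β_Arden = 0.01215 / 0.01372 = 0.8856
β_Larkin = 0.00961 / 0.01372 = 0.7004
β_Orrin = 0.00924 / 0.01372 = 0.6735
β_P = Σ w_i β_i = 0.39×0.4147 + 0.34×0.8856 + 0.19×0.7004 + 0.08×0.6735 = 0.6498
MRP = 10.05% − 0.81% = 9.24%
E(R_P) = R_f + β_P × MRP = 0.81% + 0.6498 × 9.24% = 6.81%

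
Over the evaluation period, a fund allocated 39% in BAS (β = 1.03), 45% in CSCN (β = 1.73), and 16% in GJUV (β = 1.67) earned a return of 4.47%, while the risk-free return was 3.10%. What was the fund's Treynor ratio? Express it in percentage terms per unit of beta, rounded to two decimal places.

0.95%

β_P = 0.39×1.03 + 0.45×1.73 + 0.16×1.67 = 1.4474
Treynor = (R_P − R_f) / β_P = (4.47% − 3.10%) / 1.4474 = 1.37% / 1.4474 = 0.95%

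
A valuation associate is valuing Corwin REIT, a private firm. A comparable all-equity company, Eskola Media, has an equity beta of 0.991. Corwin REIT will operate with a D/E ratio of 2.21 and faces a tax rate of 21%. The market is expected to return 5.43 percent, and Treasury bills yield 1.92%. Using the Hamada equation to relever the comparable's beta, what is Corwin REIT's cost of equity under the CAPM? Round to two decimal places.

11.47%

β_L = β_U × [1 + (1 − t)(D/E)] = 0.991 × [1 + (1 − 0.21) × 2.21]
    = 0.991 × [1 + 0.79 × 2.21] = 0.991 × 2.7459 = 2.7212
MRP = 5.43% − 1.92% = 3.51%
E(R) = R_f + β_L × MRP = 1.92% + 2.7212 × 3.51% = 11.47%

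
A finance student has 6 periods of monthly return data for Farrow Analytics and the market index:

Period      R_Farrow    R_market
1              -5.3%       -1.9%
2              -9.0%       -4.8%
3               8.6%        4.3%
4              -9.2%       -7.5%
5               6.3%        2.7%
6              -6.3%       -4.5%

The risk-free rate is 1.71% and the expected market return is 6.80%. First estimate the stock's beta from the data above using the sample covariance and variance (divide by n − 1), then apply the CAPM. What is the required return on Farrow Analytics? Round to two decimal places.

10.13%

Mean R_i = (-5.3 − 9.0 + 8.6 − 9.2 + 6.3 − 6.3) / 6 = -2.4833%
Mean R_m = (-1.9 − 4.8 + 4.3 − 7.5 + 2.7 − 4.5) / 6 = -1.9500%
Σ(R_i − R̄_i)(R_m − R̄_m) = 175.5550  ⇒  Cov = 175.5550 / 5 = 35.1110
Σ(R_m − R̄_m)² = 106.1150  ⇒  Var(R_m) = 106.1150 / 5 = 21.2230
β = Cov / Var(R_m) = 35.1110 / 21.2230 = 1.6544
MRP = 6.80% − 1.71% = 5.09%
E(R) = R_f + β × MRP = 1.71% + 1.6544 × 5.09% = 10.13%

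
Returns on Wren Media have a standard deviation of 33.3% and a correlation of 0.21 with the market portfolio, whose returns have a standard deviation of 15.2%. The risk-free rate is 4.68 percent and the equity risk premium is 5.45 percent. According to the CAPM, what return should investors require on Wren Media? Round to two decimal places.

7.19%

β = ρ × σ_i / σ_m = 0.21 × 33.3% / 15.2% = 0.4601
E(R) = 4.68% + 0.4601 × 5.45% = 7.19%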